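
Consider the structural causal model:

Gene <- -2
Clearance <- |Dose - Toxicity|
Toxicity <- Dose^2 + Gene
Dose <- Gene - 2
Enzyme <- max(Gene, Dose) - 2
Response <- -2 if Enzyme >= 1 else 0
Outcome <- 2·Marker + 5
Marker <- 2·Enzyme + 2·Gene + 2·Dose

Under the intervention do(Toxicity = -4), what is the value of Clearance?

Intervening sets Toxicity = -4 and removes its equation (Toxicity <- Dose^2 + Gene).
Dose = Gene - 2  [with Gene=-2]  = -4
Clearance = |Dose - Toxicity|  [with Dose=-4, Toxicity=-4]  = 0

0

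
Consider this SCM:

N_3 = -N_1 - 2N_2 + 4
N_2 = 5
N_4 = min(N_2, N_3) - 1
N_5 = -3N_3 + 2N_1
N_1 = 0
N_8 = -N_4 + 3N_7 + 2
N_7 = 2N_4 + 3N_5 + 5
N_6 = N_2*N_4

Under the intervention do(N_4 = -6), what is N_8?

149

do(N_4=-6) replaces the equation N_4 = min(N_2, N_3) - 1 with the constant N_4 = -6.
N_3 = -N_1 - 2N_2 + 4  [with N_1=0, N_2=5]  = -6
N_5 = -3N_3 + 2N_1  [with N_3=-6, N_1=0]  = 18
N_7 = 2N_4 + 3N_5 + 5  [with N_4=-6, N_5=18]  = 47
N_8 = -N_4 + 3N_7 + 2  [with N_4=-6, N_7=47]  = 149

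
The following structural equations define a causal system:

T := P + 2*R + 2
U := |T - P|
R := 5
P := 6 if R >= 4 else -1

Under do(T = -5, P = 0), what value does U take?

5

The joint intervention fixes T = -5, P = 0, removing each variable's own equation.
U = |T - P|  [with T=-5, P=0]  = 5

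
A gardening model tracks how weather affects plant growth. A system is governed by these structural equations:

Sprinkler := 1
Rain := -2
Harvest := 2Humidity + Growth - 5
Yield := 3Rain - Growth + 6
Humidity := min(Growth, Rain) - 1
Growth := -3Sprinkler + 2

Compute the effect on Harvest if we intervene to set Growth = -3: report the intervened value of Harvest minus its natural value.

-4

The intervention breaks the incoming arrows to Growth: Growth := -3Sprinkler + 2 no longer applies, and Growth = -3.
Humidity = min(Growth, Rain) - 1  [with Growth=-3, Rain=-2]  = -4
Harvest = 2Humidity + Growth - 5  [with Humidity=-4, Growth=-3]  = -16
Without intervention: Growth = -3Sprinkler + 2  [with Sprinkler=1]  = -1; Humidity = min(Growth, Rain) - 1  [with Growth=-1, Rain=-2]  = -3; Harvest = 2Humidity + Growth - 5  [with Humidity=-3, Growth=-1]  = -12.
Change = -16 − (-12) = -4.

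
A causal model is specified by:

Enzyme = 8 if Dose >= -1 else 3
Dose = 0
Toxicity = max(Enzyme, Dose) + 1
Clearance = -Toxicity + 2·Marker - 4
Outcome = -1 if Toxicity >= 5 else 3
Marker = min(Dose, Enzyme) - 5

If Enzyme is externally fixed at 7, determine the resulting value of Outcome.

-1

Under do(Enzyme=7), the mechanism Enzyme = 8 if Dose >= -1 else 3 is discarded; Enzyme is fixed at 7.
Toxicity = max(Enzyme, Dose) + 1  [with Enzyme=7, Dose=0]  = 8
Outcome = -1 if Toxicity >= 5 else 3  [with Toxicity=8]  = -1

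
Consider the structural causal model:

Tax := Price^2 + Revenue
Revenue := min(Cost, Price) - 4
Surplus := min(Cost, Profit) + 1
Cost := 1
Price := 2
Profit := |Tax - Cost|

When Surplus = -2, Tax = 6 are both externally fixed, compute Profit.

5

Setting Surplus = -2, Tax = 6 by intervention discards those variables' equations.
Profit = |Tax - Cost|  [with Tax=6, Cost=1]  = 5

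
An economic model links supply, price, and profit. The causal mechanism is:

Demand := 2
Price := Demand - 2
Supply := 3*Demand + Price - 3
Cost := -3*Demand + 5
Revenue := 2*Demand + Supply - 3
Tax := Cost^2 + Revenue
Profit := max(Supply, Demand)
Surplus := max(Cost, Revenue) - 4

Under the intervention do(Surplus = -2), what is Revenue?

4

do(Surplus=-2) replaces the equation Surplus := max(Cost, Revenue) - 4 with the constant Surplus = -2.
Revenue is not downstream of the intervention, so its value is determined by the original equations.
Price = Demand - 2  [with Demand=2]  = 0
Supply = 3*Demand + Price - 3  [with Demand=2, Price=0]  = 3
Revenue = 2*Demand + Supply - 3  [with Demand=2, Supply=3]  = 4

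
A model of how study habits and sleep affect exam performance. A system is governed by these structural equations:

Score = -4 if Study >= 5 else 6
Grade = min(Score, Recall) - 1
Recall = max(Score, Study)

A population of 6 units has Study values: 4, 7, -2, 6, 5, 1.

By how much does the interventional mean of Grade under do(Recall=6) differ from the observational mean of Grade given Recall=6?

Under do(Recall=6), Recall's equation is replaced by Recall=6 for every unit. Per-unit Grade: 5, -5, 5, -5, -5, 5. Mean = 0.
E[Grade|Recall=6] averages over only the 4 units with Recall=6 (Study = 4, -2, 6, 1): Grade = 5, 5, -5, 5, mean 2.5.
Difference = 0 − 2.5 = -2.5.

-2.5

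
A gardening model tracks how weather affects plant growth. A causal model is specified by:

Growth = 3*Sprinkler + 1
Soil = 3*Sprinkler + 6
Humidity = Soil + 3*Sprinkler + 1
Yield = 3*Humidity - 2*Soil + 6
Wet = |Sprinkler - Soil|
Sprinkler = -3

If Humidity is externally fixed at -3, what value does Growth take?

The intervention breaks the incoming arrows to Humidity: Humidity = Soil + 3*Sprinkler + 1 no longer applies, and Humidity = -3.
Since Growth is not a descendant of the intervened variable, it is unaffected.
Growth = 3*Sprinkler + 1  [with Sprinkler=-3]  = -8

-8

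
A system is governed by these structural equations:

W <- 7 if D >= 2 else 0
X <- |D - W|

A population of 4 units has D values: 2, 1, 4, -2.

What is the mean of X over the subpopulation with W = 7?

Observing W=7 restricts to units where W's equation naturally yields 7: D ∈ {2, 4}. In that subpopulation X = 5, 3, mean 4.

4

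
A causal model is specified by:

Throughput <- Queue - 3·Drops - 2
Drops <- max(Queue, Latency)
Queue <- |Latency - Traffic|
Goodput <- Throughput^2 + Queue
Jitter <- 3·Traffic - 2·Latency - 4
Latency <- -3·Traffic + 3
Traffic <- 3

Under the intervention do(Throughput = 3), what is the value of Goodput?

18

Intervening sets Throughput = 3 and removes its equation (Throughput <- Queue - 3·Drops - 2).
Latency = -3·Traffic + 3  [with Traffic=3]  = -6
Queue = |Latency - Traffic|  [with Latency=-6, Traffic=3]  = 9
Goodput = Throughput^2 + Queue  [with Throughput=3, Queue=9]  = 18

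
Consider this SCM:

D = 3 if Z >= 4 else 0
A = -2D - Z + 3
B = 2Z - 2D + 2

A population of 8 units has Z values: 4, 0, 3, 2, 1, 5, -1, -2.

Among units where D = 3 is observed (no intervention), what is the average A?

Conditioning on D=3 selects the 2 unit(s) with Z ∈ {4, 5}. Their A values: -7, -8. Mean = -7.5.

-7.5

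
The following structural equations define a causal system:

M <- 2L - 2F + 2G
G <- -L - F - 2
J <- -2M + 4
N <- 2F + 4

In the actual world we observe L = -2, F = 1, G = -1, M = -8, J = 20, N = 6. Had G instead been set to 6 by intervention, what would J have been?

do(G=6) replaces the equation G <- -L - F - 2 with the constant G = 6.
M = 2L - 2F + 2G  [with L=-2, F=1, G=6]  = 6
J = -2M + 4  [with M=6]  = -8

-8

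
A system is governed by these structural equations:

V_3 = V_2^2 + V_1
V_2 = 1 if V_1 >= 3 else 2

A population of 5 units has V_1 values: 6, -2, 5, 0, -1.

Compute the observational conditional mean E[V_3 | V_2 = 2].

3

Conditioning on V_2=2 selects the 3 unit(s) with V_1 ∈ {-2, 0, -1}. Their V_3 values: 2, 4, 3. Mean = 3.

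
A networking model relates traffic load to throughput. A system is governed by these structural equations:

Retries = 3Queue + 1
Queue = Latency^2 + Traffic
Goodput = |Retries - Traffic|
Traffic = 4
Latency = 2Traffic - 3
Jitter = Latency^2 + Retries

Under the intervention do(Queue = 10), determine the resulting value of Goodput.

27

The intervention breaks the incoming arrows to Queue: Queue = Latency^2 + Traffic no longer applies, and Queue = 10.
Retries = 3Queue + 1  [with Queue=10]  = 31
Goodput = |Retries - Traffic|  [with Retries=31, Traffic=4]  = 27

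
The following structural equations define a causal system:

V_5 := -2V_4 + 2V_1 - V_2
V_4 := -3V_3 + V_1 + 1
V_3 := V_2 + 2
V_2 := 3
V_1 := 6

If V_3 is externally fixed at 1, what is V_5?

1

do(V_3=1) replaces the equation V_3 := V_2 + 2 with the constant V_3 = 1.
V_4 = -3V_3 + V_1 + 1  [with V_3=1, V_1=6]  = 4
V_5 = -2V_4 + 2V_1 - V_2  [with V_4=4, V_1=6, V_2=3]  = 1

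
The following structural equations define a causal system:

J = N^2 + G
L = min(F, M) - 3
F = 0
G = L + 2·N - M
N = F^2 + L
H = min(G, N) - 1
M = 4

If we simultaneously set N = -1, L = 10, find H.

The joint intervention fixes N = -1, L = 10, removing each variable's own equation.
G = L + 2·N - M  [with L=10, N=-1, M=4]  = 4
H = min(G, N) - 1  [with G=4, N=-1]  = -2

-2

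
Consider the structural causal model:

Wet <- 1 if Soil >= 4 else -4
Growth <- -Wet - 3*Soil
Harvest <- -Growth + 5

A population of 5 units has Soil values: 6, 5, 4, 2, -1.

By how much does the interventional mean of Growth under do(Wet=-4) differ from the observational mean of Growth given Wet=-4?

Every unit gets Wet=-4 under the intervention. Growth values become -14, -11, -8, -2, 7; E[Growth|do(Wet=-4)] = -5.6.
Observing Wet=-4 restricts to units where Wet's equation naturally yields -4: Soil ∈ {2, -1}. In that subpopulation Growth = -2, 7, mean 2.5.
Difference = -5.6 − 2.5 = -8.1.

-8.1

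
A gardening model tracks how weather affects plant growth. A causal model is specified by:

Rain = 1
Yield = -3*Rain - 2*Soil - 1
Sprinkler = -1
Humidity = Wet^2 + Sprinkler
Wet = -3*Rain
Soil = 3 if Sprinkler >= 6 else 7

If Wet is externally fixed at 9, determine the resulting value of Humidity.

Intervening sets Wet = 9 and removes its equation (Wet = -3*Rain).
Humidity = Wet^2 + Sprinkler  [with Wet=9, Sprinkler=-1]  = 80

80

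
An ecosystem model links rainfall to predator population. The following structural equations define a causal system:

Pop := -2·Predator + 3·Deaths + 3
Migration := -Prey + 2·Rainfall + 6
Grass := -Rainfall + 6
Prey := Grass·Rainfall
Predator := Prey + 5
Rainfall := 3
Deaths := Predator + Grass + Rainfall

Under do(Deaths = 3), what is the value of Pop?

-16

Under do(Deaths=3), the mechanism Deaths := Predator + Grass + Rainfall is discarded; Deaths is fixed at 3.
Grass = -Rainfall + 6  [with Rainfall=3]  = 3
Prey = Grass·Rainfall  [with Grass=3, Rainfall=3]  = 9
Predator = Prey + 5  [with Prey=9]  = 14
Pop = -2·Predator + 3·Deaths + 3  [with Predator=14, Deaths=3]  = -16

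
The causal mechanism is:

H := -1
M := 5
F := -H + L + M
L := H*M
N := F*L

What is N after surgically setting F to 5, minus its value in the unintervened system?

Intervening sets F = 5 and removes its equation (F := -H + L + M).
L = H*M  [with H=-1, M=5]  = -5
N = F*L  [with F=5, L=-5]  = -25
Without intervention: L = H*M  [with H=-1, M=5]  = -5; F = -H + L + M  [with H=-1, L=-5, M=5]  = 1; N = F*L  [with F=1, L=-5]  = -5.
Change = -25 − (-5) = -20.

-20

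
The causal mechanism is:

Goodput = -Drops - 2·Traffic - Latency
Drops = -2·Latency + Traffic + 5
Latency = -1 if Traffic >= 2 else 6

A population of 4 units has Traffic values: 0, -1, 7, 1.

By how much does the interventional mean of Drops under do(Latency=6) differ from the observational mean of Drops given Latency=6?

Under do(Latency=6), Latency's equation is replaced by Latency=6 for every unit. Per-unit Drops: -7, -8, 0, -6. Mean = -5.25.
Conditioning on Latency=6 selects the 3 unit(s) with Traffic ∈ {0, -1, 1}. Their Drops values: -7, -8, -6. Mean = -7.
Difference = -5.25 − (-7) = 1.75.

1.75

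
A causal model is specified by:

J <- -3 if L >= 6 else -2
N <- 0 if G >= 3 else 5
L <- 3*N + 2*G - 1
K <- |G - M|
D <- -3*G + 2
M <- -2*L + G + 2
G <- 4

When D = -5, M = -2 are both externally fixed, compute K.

The joint intervention fixes D = -5, M = -2, removing each variable's own equation.
K = |G - M|  [with G=4, M=-2]  = 6

6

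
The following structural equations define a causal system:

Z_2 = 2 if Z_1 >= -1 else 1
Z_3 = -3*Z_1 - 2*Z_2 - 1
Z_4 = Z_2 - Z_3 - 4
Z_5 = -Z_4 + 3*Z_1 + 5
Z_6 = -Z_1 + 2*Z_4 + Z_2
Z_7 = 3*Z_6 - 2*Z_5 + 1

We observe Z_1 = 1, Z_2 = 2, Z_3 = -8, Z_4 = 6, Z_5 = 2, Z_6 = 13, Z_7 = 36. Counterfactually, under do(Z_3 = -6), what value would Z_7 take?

The intervention breaks the incoming arrows to Z_3: Z_3 = -3*Z_1 - 2*Z_2 - 1 no longer applies, and Z_3 = -6.
Z_2 = 2 if Z_1 >= -1 else 1  [with Z_1=1]  = 2
Z_4 = Z_2 - Z_3 - 4  [with Z_2=2, Z_3=-6]  = 4
Z_5 = -Z_4 + 3*Z_1 + 5  [with Z_4=4, Z_1=1]  = 4
Z_6 = -Z_1 + 2*Z_4 + Z_2  [with Z_1=1, Z_4=4, Z_2=2]  = 9
Z_7 = 3*Z_6 - 2*Z_5 + 1  [with Z_6=9, Z_5=4]  = 20

20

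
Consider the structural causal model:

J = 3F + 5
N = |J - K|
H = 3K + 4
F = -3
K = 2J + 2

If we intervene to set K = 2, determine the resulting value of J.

-4

Under do(K=2), the mechanism K = 2J + 2 is discarded; K is fixed at 2.
Since J is not a descendant of the intervened variable, it is unaffected.
J = 3F + 5  [with F=-3]  = -4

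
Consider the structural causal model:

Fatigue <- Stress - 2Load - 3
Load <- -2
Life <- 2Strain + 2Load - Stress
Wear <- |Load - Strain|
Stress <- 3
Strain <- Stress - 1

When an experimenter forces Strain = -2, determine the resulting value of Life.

-11

The intervention breaks the incoming arrows to Strain: Strain <- Stress - 1 no longer applies, and Strain = -2.
Life = 2Strain + 2Load - Stress  [with Strain=-2, Load=-2, Stress=3]  = -11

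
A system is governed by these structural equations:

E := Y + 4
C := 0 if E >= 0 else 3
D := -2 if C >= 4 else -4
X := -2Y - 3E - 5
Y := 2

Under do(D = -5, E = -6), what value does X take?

Setting D = -5, E = -6 by intervention discards those variables' equations.
X = -2Y - 3E - 5  [with Y=2, E=-6]  = 9

9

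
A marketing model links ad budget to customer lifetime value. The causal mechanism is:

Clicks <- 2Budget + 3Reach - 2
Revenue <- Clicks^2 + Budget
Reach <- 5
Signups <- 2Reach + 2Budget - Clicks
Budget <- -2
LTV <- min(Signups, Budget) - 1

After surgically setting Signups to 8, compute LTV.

Under do(Signups=8), the mechanism Signups <- 2Reach + 2Budget - Clicks is discarded; Signups is fixed at 8.
LTV = min(Signups, Budget) - 1  [with Signups=8, Budget=-2]  = -3

-3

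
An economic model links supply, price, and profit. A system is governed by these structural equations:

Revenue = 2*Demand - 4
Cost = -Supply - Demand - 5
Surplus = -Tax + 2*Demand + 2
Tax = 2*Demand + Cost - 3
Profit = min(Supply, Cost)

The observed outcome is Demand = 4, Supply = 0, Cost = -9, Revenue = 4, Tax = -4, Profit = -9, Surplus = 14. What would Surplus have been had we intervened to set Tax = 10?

Under do(Tax=10), the mechanism Tax = 2*Demand + Cost - 3 is discarded; Tax is fixed at 10.
Surplus = -Tax + 2*Demand + 2  [with Tax=10, Demand=4]  = 0

0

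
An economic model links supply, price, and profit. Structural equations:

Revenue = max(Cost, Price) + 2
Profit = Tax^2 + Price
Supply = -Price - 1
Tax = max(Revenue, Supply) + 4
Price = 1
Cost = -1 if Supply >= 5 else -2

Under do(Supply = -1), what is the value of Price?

Under do(Supply=-1), the mechanism Supply = -Price - 1 is discarded; Supply is fixed at -1.
Price is not downstream of the intervention, so its value is determined by the original equations.

1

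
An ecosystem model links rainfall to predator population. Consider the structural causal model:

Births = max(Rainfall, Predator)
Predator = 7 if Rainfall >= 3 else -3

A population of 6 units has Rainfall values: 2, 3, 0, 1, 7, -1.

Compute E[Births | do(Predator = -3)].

The intervention sets Predator=-3 in all 6 units regardless of Rainfall. Recomputing Births per unit gives 2, 3, 0, 1, 7, -1; average 2.

2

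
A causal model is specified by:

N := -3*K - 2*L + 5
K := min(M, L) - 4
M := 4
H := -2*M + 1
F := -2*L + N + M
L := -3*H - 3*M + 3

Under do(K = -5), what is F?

-24

Under do(K=-5), the mechanism K := min(M, L) - 4 is discarded; K is fixed at -5.
H = -2*M + 1  [with M=4]  = -7
L = -3*H - 3*M + 3  [with H=-7, M=4]  = 12
N = -3*K - 2*L + 5  [with K=-5, L=12]  = -4
F = -2*L + N + M  [with L=12, N=-4, M=4]  = -24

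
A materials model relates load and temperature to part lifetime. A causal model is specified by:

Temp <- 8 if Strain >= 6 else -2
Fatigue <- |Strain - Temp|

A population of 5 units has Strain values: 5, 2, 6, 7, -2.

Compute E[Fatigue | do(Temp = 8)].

4.4

do(Temp=8) breaks Temp's dependence on Strain. With Temp=8 fixed, Fatigue across the units is 3, 6, 2, 1, 10, mean 4.4.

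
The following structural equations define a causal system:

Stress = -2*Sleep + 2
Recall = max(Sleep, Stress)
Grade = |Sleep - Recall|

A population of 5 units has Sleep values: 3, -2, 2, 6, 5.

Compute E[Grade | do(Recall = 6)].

3.2

Under do(Recall=6), Recall's equation is replaced by Recall=6 for every unit. Per-unit Grade: 3, 8, 4, 0, 1. Mean = 3.2.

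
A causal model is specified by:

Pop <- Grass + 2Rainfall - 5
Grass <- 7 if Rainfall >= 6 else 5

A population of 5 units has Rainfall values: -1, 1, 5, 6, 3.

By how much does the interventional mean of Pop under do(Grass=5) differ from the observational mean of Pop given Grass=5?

do(Grass=5) breaks Grass's dependence on Rainfall. With Grass=5 fixed, Pop across the units is -2, 2, 10, 12, 6, mean 5.6.
Observing Grass=5 restricts to units where Grass's equation naturally yields 5: Rainfall ∈ {-1, 1, 5, 3}. In that subpopulation Pop = -2, 2, 10, 6, mean 4.
Difference = 5.6 − 4 = 1.6.

1.6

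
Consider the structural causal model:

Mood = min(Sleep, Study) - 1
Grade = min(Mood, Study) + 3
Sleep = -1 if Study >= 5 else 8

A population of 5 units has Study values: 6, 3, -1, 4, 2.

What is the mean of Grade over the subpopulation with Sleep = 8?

4

Observing Sleep=8 restricts to units where Sleep's equation naturally yields 8: Study ∈ {3, -1, 4, 2}. In that subpopulation Grade = 5, 1, 6, 4, mean 4.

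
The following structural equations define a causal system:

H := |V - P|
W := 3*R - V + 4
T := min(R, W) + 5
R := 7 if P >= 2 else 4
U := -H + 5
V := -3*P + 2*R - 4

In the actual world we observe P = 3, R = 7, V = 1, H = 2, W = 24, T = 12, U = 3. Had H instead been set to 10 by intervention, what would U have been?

-5

The intervention breaks the incoming arrows to H: H := |V - P| no longer applies, and H = 10.
U = -H + 5  [with H=10]  = -5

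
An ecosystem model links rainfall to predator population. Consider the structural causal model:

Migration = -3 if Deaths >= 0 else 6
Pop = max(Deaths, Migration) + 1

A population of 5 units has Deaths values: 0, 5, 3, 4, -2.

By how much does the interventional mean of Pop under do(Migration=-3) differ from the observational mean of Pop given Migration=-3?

-1

Every unit gets Migration=-3 under the intervention. Pop values become 1, 6, 4, 5, -1; E[Pop|do(Migration=-3)] = 3.
Conditioning on Migration=-3 selects the 4 unit(s) with Deaths ∈ {0, 5, 3, 4}. Their Pop values: 1, 6, 4, 5. Mean = 4.
Difference = 3 − 4 = -1.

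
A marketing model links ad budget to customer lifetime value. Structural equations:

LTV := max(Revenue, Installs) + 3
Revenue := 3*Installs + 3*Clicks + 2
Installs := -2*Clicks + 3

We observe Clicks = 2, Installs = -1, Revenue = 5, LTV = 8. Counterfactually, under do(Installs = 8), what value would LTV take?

35

Under do(Installs=8), the mechanism Installs := -2*Clicks + 3 is discarded; Installs is fixed at 8.
Revenue = 3*Installs + 3*Clicks + 2  [with Installs=8, Clicks=2]  = 32
LTV = max(Revenue, Installs) + 3  [with Revenue=32, Installs=8]  = 35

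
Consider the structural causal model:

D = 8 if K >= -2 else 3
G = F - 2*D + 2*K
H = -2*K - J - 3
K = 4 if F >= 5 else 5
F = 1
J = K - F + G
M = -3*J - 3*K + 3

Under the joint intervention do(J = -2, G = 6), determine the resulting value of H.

-11

Setting J = -2, G = 6 by intervention discards those variables' equations.
K = 4 if F >= 5 else 5  [with F=1]  = 5
H = -2*K - J - 3  [with K=5, J=-2]  = -11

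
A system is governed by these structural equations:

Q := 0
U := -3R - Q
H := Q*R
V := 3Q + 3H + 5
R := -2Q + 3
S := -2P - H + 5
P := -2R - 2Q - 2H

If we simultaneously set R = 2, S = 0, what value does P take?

Under do(R = 2, S = 0), each intervened variable's structural equation is replaced by its fixed value.
H = Q*R  [with Q=0, R=2]  = 0
P = -2R - 2Q - 2H  [with R=2, Q=0, H=0]  = -4

-4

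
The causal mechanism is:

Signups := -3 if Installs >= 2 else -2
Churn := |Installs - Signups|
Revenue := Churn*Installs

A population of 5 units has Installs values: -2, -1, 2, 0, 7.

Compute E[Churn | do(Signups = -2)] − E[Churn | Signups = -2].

2.2

do(Signups=-2) breaks Signups's dependence on Installs. With Signups=-2 fixed, Churn across the units is 0, 1, 4, 2, 9, mean 3.2.
Observing Signups=-2 restricts to units where Signups's equation naturally yields -2: Installs ∈ {-2, -1, 0}. In that subpopulation Churn = 0, 1, 2, mean 1.
Difference = 3.2 − 1 = 2.2.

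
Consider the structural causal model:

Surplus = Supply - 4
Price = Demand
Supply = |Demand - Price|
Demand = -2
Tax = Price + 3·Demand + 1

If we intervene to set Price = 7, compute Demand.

Under do(Price=7), the mechanism Price = Demand is discarded; Price is fixed at 7.
Demand is not downstream of the intervention, so its value is determined by the original equations.

-2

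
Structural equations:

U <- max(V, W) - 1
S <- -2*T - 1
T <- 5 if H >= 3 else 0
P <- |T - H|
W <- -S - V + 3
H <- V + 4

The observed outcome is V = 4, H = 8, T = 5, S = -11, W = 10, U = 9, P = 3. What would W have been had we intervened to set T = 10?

do(T=10) replaces the equation T <- 5 if H >= 3 else 0 with the constant T = 10.
S = -2*T - 1  [with T=10]  = -21
W = -S - V + 3  [with S=-21, V=4]  = 20

20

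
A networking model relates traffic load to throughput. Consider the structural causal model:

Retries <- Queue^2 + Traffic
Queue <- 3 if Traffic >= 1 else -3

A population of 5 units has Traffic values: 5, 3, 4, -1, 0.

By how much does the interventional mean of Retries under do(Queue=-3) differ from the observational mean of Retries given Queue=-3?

2.7

The intervention sets Queue=-3 in all 5 units regardless of Traffic. Recomputing Retries per unit gives 14, 12, 13, 8, 9; average 11.2.
Observing Queue=-3 restricts to units where Queue's equation naturally yields -3: Traffic ∈ {-1, 0}. In that subpopulation Retries = 8, 9, mean 8.5.
Difference = 11.2 − 8.5 = 2.7.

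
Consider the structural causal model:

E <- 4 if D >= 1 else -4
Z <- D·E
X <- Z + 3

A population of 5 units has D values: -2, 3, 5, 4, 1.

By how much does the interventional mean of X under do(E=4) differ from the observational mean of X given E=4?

-4.2

do(E=4) breaks E's dependence on D. With E=4 fixed, X across the units is -5, 15, 23, 19, 7, mean 11.8.
Observing E=4 restricts to units where E's equation naturally yields 4: D ∈ {3, 5, 4, 1}. In that subpopulation X = 15, 23, 19, 7, mean 16.
Difference = 11.8 − 16 = -4.2.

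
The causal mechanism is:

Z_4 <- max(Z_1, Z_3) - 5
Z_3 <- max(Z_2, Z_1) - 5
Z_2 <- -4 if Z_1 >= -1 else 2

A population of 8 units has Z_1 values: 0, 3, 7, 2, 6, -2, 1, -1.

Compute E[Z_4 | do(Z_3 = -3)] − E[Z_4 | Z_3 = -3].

do(Z_3=-3) breaks Z_3's dependence on Z_1. With Z_3=-3 fixed, Z_4 across the units is -5, -2, 2, -3, 1, -7, -4, -6, mean -3.
Conditioning on Z_3=-3 selects the 2 unit(s) with Z_1 ∈ {2, -2}. Their Z_4 values: -3, -7. Mean = -5.
Difference = -3 − (-5) = 2.

2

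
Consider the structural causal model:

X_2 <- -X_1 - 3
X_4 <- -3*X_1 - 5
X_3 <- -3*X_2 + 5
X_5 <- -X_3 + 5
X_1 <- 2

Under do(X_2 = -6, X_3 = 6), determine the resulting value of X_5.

Under do(X_2 = -6, X_3 = 6), each intervened variable's structural equation is replaced by its fixed value.
X_5 = -X_3 + 5  [with X_3=6]  = -1

-1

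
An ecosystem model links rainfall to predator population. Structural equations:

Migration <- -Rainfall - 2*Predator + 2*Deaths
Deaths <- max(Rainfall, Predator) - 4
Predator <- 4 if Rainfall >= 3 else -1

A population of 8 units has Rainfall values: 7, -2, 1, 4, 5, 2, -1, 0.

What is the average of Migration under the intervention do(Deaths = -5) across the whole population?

-13.75

Under do(Deaths=-5), Deaths's equation is replaced by Deaths=-5 for every unit. Per-unit Migration: -25, -6, -9, -22, -23, -10, -7, -8. Mean = -13.75.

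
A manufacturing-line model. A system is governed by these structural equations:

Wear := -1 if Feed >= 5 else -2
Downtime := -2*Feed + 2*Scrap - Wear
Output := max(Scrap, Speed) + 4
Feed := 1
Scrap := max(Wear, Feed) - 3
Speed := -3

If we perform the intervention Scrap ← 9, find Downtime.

18

Under do(Scrap=9), the mechanism Scrap := max(Wear, Feed) - 3 is discarded; Scrap is fixed at 9.
Wear = -1 if Feed >= 5 else -2  [with Feed=1]  = -2
Downtime = -2*Feed + 2*Scrap - Wear  [with Feed=1, Scrap=9, Wear=-2]  = 18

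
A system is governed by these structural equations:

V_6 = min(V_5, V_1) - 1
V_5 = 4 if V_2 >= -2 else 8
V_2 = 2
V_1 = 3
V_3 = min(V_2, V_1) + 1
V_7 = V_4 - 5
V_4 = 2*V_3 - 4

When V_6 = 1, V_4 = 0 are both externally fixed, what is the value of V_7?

-5

Under do(V_6 = 1, V_4 = 0), each intervened variable's structural equation is replaced by its fixed value.
V_7 = V_4 - 5  [with V_4=0]  = -5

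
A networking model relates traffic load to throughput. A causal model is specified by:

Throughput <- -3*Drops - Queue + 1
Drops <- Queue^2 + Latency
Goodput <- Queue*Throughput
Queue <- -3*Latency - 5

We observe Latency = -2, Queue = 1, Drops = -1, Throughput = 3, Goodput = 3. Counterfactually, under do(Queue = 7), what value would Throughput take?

Under do(Queue=7), the mechanism Queue <- -3*Latency - 5 is discarded; Queue is fixed at 7.
Drops = Queue^2 + Latency  [with Queue=7, Latency=-2]  = 47
Throughput = -3*Drops - Queue + 1  [with Drops=47, Queue=7]  = -147

-147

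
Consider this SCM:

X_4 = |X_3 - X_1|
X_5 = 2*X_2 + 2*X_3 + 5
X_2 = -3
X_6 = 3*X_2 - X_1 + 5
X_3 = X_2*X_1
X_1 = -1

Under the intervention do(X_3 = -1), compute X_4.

The intervention breaks the incoming arrows to X_3: X_3 = X_2*X_1 no longer applies, and X_3 = -1.
X_4 = |X_3 - X_1|  [with X_3=-1, X_1=-1]  = 0

0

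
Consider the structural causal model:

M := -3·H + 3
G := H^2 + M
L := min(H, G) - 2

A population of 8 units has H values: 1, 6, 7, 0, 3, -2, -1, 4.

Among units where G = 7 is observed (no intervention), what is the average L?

Observing G=7 restricts to units where G's equation naturally yields 7: H ∈ {-1, 4}. In that subpopulation L = -3, 2, mean -0.5.

-0.5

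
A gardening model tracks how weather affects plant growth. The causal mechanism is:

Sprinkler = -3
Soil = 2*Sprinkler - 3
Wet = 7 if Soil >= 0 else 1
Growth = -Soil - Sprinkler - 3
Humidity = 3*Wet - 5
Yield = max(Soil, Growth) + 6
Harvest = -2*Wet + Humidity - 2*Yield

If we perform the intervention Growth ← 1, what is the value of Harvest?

-18

The intervention breaks the incoming arrows to Growth: Growth = -Soil - Sprinkler - 3 no longer applies, and Growth = 1.
Soil = 2*Sprinkler - 3  [with Sprinkler=-3]  = -9
Wet = 7 if Soil >= 0 else 1  [with Soil=-9]  = 1
Humidity = 3*Wet - 5  [with Wet=1]  = -2
Yield = max(Soil, Growth) + 6  [with Soil=-9, Growth=1]  = 7
Harvest = -2*Wet + Humidity - 2*Yield  [with Wet=1, Humidity=-2, Yield=7]  = -18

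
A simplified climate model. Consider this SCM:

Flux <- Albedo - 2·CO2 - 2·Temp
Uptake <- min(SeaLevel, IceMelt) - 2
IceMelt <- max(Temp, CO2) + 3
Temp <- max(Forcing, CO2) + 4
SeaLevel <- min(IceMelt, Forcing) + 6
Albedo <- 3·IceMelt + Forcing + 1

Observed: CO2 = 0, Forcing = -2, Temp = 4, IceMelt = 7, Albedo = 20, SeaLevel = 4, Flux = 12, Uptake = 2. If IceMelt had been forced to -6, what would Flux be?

-27

The intervention breaks the incoming arrows to IceMelt: IceMelt <- max(Temp, CO2) + 3 no longer applies, and IceMelt = -6.
Temp = max(Forcing, CO2) + 4  [with Forcing=-2, CO2=0]  = 4
Albedo = 3·IceMelt + Forcing + 1  [with IceMelt=-6, Forcing=-2]  = -19
Flux = Albedo - 2·CO2 - 2·Temp  [with Albedo=-19, CO2=0, Temp=4]  = -27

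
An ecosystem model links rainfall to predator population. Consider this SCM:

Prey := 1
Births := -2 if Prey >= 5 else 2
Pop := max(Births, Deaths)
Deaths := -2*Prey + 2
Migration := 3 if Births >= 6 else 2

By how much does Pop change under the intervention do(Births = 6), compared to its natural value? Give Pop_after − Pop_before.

4

do(Births=6) replaces the equation Births := -2 if Prey >= 5 else 2 with the constant Births = 6.
Deaths = -2*Prey + 2  [with Prey=1]  = 0
Pop = max(Births, Deaths)  [with Births=6, Deaths=0]  = 6
Without intervention: Births = -2 if Prey >= 5 else 2  [with Prey=1]  = 2; Deaths = -2*Prey + 2  [with Prey=1]  = 0; Pop = max(Births, Deaths)  [with Births=2, Deaths=0]  = 2.
Change = 6 − 2 = 4.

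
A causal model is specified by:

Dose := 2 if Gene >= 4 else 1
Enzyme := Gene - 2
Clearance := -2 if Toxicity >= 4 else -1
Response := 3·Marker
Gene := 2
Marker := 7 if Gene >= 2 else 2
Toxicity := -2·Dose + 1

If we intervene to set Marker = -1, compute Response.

Intervening sets Marker = -1 and removes its equation (Marker := 7 if Gene >= 2 else 2).
Response = 3·Marker  [with Marker=-1]  = -3

-3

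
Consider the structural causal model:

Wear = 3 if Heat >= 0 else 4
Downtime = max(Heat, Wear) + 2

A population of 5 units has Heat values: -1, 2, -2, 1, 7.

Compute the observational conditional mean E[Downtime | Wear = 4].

6

Conditioning on Wear=4 selects the 2 unit(s) with Heat ∈ {-1, -2}. Their Downtime values: 6, 6. Mean = 6.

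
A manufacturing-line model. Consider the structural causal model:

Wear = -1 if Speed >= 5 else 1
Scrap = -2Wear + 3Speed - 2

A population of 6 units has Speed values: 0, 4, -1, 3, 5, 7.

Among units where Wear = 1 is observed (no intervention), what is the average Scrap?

0.5

Observing Wear=1 restricts to units where Wear's equation naturally yields 1: Speed ∈ {0, 4, -1, 3}. In that subpopulation Scrap = -4, 8, -7, 5, mean 0.5.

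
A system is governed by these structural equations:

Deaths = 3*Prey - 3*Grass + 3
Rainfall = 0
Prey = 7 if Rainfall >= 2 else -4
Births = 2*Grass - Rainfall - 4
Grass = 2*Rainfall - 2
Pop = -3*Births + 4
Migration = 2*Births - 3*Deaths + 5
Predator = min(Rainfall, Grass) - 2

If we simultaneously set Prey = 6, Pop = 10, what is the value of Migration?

-92

Under do(Prey = 6, Pop = 10), each intervened variable's structural equation is replaced by its fixed value.
Grass = 2*Rainfall - 2  [with Rainfall=0]  = -2
Births = 2*Grass - Rainfall - 4  [with Grass=-2, Rainfall=0]  = -8
Deaths = 3*Prey - 3*Grass + 3  [with Prey=6, Grass=-2]  = 27
Migration = 2*Births - 3*Deaths + 5  [with Births=-8, Deaths=27]  = -92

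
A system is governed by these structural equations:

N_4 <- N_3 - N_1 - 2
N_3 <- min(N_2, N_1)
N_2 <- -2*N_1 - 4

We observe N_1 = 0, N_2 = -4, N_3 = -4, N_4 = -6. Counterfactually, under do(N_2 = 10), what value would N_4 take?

Under do(N_2=10), the mechanism N_2 <- -2*N_1 - 4 is discarded; N_2 is fixed at 10.
N_3 = min(N_2, N_1)  [with N_2=10, N_1=0]  = 0
N_4 = N_3 - N_1 - 2  [with N_3=0, N_1=0]  = -2

-2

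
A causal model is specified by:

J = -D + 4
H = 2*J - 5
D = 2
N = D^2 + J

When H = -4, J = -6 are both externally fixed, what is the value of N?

The joint intervention fixes H = -4, J = -6, removing each variable's own equation.
N = D^2 + J  [with D=2, J=-6]  = -2

-2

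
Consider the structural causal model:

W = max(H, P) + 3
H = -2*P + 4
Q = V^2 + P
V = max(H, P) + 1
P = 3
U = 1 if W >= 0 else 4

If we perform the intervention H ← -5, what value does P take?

3

Under do(H=-5), the mechanism H = -2*P + 4 is discarded; H is fixed at -5.
P is not downstream of the intervention, so its value is determined by the original equations.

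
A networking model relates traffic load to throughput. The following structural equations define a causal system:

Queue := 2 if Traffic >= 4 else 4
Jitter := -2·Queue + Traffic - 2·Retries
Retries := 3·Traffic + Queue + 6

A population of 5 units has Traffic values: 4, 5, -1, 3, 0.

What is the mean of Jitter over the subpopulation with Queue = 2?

E[Jitter|Queue=2] averages over only the 2 units with Queue=2 (Traffic = 4, 5): Jitter = -40, -45, mean -42.5.

-42.5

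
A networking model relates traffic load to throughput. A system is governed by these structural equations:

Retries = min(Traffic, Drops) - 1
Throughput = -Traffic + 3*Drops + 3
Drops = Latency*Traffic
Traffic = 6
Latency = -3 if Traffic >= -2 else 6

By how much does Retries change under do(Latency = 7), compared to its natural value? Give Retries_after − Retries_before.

Under do(Latency=7), the mechanism Latency = -3 if Traffic >= -2 else 6 is discarded; Latency is fixed at 7.
Drops = Latency*Traffic  [with Latency=7, Traffic=6]  = 42
Retries = min(Traffic, Drops) - 1  [with Traffic=6, Drops=42]  = 5
Without intervention: Latency = -3 if Traffic >= -2 else 6  [with Traffic=6]  = -3; Drops = Latency*Traffic  [with Latency=-3, Traffic=6]  = -18; Retries = min(Traffic, Drops) - 1  [with Traffic=6, Drops=-18]  = -19.
Change = 5 − (-19) = 24.

24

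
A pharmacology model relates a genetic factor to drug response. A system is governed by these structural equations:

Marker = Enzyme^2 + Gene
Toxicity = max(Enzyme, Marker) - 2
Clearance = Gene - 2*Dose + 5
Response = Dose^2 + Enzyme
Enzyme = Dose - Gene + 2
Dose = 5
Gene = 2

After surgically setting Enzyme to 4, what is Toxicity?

The intervention breaks the incoming arrows to Enzyme: Enzyme = Dose - Gene + 2 no longer applies, and Enzyme = 4.
Marker = Enzyme^2 + Gene  [with Enzyme=4, Gene=2]  = 18
Toxicity = max(Enzyme, Marker) - 2  [with Enzyme=4, Marker=18]  = 16

16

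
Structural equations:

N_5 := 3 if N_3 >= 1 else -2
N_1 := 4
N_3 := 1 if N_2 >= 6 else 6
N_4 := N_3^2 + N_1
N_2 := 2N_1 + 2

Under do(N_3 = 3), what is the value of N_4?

The intervention breaks the incoming arrows to N_3: N_3 := 1 if N_2 >= 6 else 6 no longer applies, and N_3 = 3.
N_4 = N_3^2 + N_1  [with N_3=3, N_1=4]  = 13

13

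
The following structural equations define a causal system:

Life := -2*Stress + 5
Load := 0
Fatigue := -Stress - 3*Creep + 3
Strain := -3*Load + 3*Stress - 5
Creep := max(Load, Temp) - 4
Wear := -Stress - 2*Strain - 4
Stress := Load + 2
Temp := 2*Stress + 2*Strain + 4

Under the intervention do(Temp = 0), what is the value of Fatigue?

13

The intervention breaks the incoming arrows to Temp: Temp := 2*Stress + 2*Strain + 4 no longer applies, and Temp = 0.
Stress = Load + 2  [with Load=0]  = 2
Creep = max(Load, Temp) - 4  [with Load=0, Temp=0]  = -4
Fatigue = -Stress - 3*Creep + 3  [with Stress=2, Creep=-4]  = 13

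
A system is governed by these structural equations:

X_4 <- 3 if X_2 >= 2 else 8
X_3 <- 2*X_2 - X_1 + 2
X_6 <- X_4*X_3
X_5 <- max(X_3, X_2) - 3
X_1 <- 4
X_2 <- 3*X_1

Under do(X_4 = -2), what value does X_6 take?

-44

Under do(X_4=-2), the mechanism X_4 <- 3 if X_2 >= 2 else 8 is discarded; X_4 is fixed at -2.
X_2 = 3*X_1  [with X_1=4]  = 12
X_3 = 2*X_2 - X_1 + 2  [with X_2=12, X_1=4]  = 22
X_6 = X_4*X_3  [with X_4=-2, X_3=22]  = -44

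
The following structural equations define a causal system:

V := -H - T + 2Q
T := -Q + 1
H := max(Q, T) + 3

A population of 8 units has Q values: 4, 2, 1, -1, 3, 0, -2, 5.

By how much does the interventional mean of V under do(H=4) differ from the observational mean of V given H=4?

Every unit gets H=4 under the intervention. V values become 7, 1, -2, -8, 4, -5, -11, 10; E[V|do(H=4)] = -0.5.
Conditioning on H=4 selects the 2 unit(s) with Q ∈ {1, 0}. Their V values: -2, -5. Mean = -3.5.
Difference = -0.5 − (-3.5) = 3.

3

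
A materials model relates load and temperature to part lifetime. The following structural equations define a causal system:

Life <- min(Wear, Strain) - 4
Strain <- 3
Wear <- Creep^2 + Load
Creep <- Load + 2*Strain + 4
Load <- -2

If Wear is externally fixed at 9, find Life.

Intervening sets Wear = 9 and removes its equation (Wear <- Creep^2 + Load).
Life = min(Wear, Strain) - 4  [with Wear=9, Strain=3]  = -1

-1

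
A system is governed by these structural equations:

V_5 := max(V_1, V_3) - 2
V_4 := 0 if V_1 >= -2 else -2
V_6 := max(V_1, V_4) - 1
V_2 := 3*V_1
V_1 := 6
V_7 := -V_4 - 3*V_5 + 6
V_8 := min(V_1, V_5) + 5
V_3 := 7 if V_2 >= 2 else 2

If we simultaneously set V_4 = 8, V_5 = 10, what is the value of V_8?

The joint intervention fixes V_4 = 8, V_5 = 10, removing each variable's own equation.
V_8 = min(V_1, V_5) + 5  [with V_1=6, V_5=10]  = 11

11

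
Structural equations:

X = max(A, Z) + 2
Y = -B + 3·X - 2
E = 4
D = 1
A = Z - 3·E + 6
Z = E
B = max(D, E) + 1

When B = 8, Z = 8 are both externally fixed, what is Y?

20

The joint intervention fixes B = 8, Z = 8, removing each variable's own equation.
A = Z - 3·E + 6  [with Z=8, E=4]  = 2
X = max(A, Z) + 2  [with A=2, Z=8]  = 10
Y = -B + 3·X - 2  [with B=8, X=10]  = 20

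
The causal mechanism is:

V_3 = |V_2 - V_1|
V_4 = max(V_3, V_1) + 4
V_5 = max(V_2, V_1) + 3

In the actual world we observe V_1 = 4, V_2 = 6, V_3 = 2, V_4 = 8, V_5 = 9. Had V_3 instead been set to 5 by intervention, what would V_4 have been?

The intervention breaks the incoming arrows to V_3: V_3 = |V_2 - V_1| no longer applies, and V_3 = 5.
V_4 = max(V_3, V_1) + 4  [with V_3=5, V_1=4]  = 9

9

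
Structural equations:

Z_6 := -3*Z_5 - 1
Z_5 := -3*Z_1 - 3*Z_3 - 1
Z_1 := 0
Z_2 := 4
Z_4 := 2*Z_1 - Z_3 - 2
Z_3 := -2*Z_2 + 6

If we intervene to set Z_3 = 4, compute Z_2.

Under do(Z_3=4), the mechanism Z_3 := -2*Z_2 + 6 is discarded; Z_3 is fixed at 4.
Since Z_2 is not a descendant of the intervened variable, it is unaffected.

4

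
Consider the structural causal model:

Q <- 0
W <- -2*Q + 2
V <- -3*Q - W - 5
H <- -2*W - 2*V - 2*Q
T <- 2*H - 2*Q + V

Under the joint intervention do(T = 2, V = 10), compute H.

Under do(T = 2, V = 10), each intervened variable's structural equation is replaced by its fixed value.
W = -2*Q + 2  [with Q=0]  = 2
H = -2*W - 2*V - 2*Q  [with W=2, V=10, Q=0]  = -24

-24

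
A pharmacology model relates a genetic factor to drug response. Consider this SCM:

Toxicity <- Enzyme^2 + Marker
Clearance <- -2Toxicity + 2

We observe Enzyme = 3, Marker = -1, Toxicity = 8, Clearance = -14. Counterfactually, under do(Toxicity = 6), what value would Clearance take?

The intervention breaks the incoming arrows to Toxicity: Toxicity <- Enzyme^2 + Marker no longer applies, and Toxicity = 6.
Clearance = -2Toxicity + 2  [with Toxicity=6]  = -10

-10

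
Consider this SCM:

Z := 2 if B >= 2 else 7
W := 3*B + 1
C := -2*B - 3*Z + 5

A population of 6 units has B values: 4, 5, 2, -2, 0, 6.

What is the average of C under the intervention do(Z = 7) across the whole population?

-21

Under do(Z=7), Z's equation is replaced by Z=7 for every unit. Per-unit C: -24, -26, -20, -12, -16, -28. Mean = -21.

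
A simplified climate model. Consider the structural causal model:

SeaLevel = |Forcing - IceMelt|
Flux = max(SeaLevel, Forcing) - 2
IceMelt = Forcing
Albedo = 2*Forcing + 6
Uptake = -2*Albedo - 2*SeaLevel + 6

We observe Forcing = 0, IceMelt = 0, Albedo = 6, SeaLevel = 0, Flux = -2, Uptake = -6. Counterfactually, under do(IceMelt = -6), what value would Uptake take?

Under do(IceMelt=-6), the mechanism IceMelt = Forcing is discarded; IceMelt is fixed at -6.
Albedo = 2*Forcing + 6  [with Forcing=0]  = 6
SeaLevel = |Forcing - IceMelt|  [with Forcing=0, IceMelt=-6]  = 6
Uptake = -2*Albedo - 2*SeaLevel + 6  [with Albedo=6, SeaLevel=6]  = -18

-18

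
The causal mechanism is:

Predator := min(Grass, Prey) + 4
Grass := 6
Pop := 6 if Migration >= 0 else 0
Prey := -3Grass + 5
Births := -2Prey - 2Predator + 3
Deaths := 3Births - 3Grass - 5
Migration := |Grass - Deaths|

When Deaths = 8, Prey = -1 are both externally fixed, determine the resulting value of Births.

Setting Deaths = 8, Prey = -1 by intervention discards those variables' equations.
Predator = min(Grass, Prey) + 4  [with Grass=6, Prey=-1]  = 3
Births = -2Prey - 2Predator + 3  [with Prey=-1, Predator=3]  = -1

-1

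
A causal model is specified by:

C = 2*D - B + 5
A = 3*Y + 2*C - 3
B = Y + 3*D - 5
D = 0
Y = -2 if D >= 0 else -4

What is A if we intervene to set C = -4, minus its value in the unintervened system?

-32

Intervening sets C = -4 and removes its equation (C = 2*D - B + 5).
Y = -2 if D >= 0 else -4  [with D=0]  = -2
A = 3*Y + 2*C - 3  [with Y=-2, C=-4]  = -17
Without intervention: Y = -2 if D >= 0 else -4  [with D=0]  = -2; B = Y + 3*D - 5  [with Y=-2, D=0]  = -7; C = 2*D - B + 5  [with D=0, B=-7]  = 12; A = 3*Y + 2*C - 3  [with Y=-2, C=12]  = 15.
Change = -17 − 15 = -32.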